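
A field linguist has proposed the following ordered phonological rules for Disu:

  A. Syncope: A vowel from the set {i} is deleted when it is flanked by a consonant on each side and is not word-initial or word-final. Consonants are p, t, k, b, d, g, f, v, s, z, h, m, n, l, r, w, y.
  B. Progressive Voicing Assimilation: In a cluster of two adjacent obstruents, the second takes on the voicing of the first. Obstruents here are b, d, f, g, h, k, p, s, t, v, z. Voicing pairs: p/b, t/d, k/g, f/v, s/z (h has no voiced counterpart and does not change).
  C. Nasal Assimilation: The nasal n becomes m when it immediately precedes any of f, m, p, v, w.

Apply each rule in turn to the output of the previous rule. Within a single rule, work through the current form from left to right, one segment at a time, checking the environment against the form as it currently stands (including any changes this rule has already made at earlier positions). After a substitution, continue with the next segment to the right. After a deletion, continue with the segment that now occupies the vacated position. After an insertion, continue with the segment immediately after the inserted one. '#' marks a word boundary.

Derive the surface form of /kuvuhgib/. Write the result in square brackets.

A Syncope: [kuvuhgib] → [kuvuhgb]
B Progressive Voicing Assimilation: [kuvuhgb] → [kuvuhkp]
C Nasal Assimilation: no change — [kuvuhkp]

[kuvuhkp]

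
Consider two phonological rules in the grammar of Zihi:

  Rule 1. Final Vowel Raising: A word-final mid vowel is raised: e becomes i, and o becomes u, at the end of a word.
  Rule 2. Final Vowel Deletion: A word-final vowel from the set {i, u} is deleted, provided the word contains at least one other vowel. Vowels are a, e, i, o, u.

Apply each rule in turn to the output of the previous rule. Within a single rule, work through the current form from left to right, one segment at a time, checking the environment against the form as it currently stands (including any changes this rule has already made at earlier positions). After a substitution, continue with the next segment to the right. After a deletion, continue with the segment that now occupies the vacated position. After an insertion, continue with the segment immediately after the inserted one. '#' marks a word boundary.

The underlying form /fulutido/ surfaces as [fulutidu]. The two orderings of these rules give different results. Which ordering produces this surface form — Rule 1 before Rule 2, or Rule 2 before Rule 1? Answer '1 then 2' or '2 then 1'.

Order 1 then 2:
  1 Final Vowel Raising: [fulutido] → [fulutidu]
  2 Final Vowel Deletion: [fulutidu] → [fulutid]
  result: [fulutid]
Order 2 then 1:
  2 Final Vowel Deletion: no change — [fulutido]
  1 Final Vowel Raising: [fulutido] → [fulutidu]
  result: [fulutidu]

2 then 1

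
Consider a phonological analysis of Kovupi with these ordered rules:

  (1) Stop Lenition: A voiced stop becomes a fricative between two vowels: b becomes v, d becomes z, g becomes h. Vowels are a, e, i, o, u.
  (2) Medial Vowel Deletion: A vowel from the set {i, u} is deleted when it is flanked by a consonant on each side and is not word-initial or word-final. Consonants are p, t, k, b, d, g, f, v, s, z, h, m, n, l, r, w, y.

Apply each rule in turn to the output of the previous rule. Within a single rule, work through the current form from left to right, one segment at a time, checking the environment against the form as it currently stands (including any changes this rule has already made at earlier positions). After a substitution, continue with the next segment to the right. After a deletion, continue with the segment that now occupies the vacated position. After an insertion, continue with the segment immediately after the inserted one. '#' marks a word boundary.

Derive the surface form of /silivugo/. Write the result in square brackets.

(1) Stop Lenition: [silivugo] → [silivuho]
(2) Medial Vowel Deletion: [silivuho] → [slvho]

[slvho]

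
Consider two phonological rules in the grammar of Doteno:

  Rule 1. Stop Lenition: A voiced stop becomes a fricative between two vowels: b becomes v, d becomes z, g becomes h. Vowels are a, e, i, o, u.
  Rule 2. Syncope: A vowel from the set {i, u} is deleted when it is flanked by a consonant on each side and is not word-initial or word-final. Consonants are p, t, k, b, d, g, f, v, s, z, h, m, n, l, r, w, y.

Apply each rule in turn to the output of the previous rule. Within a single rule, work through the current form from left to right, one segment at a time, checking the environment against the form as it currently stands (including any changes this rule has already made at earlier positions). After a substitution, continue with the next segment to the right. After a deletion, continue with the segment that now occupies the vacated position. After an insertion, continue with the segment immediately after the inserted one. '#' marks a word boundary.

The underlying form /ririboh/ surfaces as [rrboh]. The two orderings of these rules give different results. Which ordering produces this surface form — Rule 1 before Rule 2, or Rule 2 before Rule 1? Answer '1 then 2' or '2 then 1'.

Order 1 then 2:
  1 Stop Lenition: [ririboh] → [ririvoh]
  2 Syncope: [ririvoh] → [rrvoh]
  result: [rrvoh]
Order 2 then 1:
  2 Syncope: [ririboh] → [rrboh]
  1 Stop Lenition: no change — [rrboh]
  result: [rrboh]

2 then 1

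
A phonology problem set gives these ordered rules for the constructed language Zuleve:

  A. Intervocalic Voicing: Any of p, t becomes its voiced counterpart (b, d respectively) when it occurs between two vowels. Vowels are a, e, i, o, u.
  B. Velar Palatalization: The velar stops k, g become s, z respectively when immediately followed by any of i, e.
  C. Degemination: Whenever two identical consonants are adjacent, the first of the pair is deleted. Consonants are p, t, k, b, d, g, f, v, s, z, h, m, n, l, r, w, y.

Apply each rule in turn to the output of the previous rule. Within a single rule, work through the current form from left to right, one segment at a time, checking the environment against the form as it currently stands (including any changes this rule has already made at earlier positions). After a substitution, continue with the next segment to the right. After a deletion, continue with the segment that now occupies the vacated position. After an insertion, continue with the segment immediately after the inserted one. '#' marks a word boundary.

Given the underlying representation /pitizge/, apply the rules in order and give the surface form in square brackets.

[pidize]

A Intervocalic Voicing: [pitizge] → [pidizge]
B Velar Palatalization: [pidizge] → [pidizze]
C Degemination: [pidizze] → [pidize]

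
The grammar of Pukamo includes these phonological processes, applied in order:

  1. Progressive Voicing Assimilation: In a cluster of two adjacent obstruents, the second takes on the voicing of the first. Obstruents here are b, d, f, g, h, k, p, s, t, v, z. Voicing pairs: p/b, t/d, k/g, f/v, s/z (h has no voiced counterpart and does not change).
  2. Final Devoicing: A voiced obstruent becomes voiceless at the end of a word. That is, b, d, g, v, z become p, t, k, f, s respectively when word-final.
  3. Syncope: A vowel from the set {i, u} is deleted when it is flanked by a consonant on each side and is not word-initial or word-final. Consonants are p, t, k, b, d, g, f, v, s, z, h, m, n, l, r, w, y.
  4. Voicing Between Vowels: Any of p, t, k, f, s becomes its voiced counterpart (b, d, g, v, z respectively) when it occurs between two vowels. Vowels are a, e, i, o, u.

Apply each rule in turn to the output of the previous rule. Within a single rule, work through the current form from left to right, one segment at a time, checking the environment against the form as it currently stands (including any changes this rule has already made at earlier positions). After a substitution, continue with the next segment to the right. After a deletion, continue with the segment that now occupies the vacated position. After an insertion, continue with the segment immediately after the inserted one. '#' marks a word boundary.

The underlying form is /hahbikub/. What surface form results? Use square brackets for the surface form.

1 Progressive Voicing Assimilation: [hahbikub] → [hahpikub]
2 Final Devoicing: [hahpikub] → [hahpikup]
3 Syncope: [hahpikup] → [hahpkp]
4 Voicing Between Vowels: no change — [hahpkp]

[hahpkp]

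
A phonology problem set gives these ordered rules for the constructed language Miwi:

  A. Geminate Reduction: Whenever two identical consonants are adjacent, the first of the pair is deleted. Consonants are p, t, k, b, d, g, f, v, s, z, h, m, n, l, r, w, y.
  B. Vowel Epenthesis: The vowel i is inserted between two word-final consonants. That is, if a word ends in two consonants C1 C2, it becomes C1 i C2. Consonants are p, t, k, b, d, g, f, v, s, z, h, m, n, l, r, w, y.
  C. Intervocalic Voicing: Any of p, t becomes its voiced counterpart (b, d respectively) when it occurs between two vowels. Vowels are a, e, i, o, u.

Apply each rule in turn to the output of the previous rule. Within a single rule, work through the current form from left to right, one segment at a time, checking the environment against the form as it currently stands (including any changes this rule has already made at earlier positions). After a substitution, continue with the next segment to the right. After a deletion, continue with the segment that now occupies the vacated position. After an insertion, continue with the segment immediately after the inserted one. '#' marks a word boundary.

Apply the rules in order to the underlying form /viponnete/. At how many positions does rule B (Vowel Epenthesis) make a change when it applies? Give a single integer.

A Geminate Reduction: [viponnete] → [viponete]
B Vowel Epenthesis: no change — [viponete]
C Intervocalic Voicing: [viponete] → [vibonede]
Rule B changed 0 position(s).

0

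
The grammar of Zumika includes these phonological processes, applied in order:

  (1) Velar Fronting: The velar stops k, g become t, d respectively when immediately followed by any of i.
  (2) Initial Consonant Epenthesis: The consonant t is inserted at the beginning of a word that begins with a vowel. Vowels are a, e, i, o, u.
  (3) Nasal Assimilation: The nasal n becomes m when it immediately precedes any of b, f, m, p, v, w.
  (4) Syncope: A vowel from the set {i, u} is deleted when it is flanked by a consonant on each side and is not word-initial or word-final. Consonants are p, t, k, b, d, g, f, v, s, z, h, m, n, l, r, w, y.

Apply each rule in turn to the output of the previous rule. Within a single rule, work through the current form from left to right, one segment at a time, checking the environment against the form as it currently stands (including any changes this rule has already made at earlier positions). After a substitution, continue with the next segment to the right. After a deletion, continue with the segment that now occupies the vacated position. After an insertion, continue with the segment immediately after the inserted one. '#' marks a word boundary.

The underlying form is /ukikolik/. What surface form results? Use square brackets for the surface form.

[ttkolk]

(1) Velar Fronting: [ukikolik] → [utikolik]
(2) Initial Consonant Epenthesis: [utikolik] → [tutikolik]
(3) Nasal Assimilation: no change — [tutikolik]
(4) Syncope: [tutikolik] → [ttkolk]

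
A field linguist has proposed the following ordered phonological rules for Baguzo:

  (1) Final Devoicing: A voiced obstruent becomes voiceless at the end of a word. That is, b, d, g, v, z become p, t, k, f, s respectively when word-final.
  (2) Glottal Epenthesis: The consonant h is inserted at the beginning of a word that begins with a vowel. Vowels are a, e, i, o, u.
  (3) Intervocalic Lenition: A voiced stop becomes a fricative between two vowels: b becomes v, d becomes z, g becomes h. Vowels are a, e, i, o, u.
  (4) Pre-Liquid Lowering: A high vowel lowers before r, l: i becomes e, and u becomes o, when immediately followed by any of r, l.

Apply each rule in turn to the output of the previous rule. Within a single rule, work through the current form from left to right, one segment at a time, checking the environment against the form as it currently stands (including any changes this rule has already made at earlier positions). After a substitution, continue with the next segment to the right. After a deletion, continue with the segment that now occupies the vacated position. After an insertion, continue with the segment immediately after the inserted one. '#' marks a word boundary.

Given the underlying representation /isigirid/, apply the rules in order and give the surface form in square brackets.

[hisiherit]

(1) Final Devoicing: [isigirid] → [isigirit]
(2) Glottal Epenthesis: [isigirit] → [hisigirit]
(3) Intervocalic Lenition: [hisigirit] → [hisihirit]
(4) Pre-Liquid Lowering: [hisihirit] → [hisiherit]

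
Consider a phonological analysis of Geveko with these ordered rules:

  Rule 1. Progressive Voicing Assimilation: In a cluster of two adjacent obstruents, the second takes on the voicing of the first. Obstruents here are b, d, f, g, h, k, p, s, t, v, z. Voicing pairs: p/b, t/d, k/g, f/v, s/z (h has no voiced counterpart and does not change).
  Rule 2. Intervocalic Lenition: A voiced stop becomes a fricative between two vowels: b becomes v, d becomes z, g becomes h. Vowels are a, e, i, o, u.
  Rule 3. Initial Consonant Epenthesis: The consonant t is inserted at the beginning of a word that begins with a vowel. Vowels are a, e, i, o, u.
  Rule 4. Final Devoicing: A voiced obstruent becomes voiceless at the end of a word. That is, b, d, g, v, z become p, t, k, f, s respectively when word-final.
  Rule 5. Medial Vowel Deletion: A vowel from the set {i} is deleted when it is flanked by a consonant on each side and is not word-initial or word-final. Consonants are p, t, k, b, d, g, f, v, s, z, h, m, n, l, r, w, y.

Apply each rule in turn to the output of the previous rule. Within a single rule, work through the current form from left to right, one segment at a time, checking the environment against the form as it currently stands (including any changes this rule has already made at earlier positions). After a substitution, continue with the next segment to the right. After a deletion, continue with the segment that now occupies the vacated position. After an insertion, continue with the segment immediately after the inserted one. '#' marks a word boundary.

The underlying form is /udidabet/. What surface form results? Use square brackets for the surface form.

[tuzzavet]

Rule 1 Progressive Voicing Assimilation: no change — [udidabet]
Rule 2 Intervocalic Lenition: [udidabet] → [uzizavet]
Rule 3 Initial Consonant Epenthesis: [uzizavet] → [tuzizavet]
Rule 4 Final Devoicing: no change — [tuzizavet]
Rule 5 Medial Vowel Deletion: [tuzizavet] → [tuzzavet]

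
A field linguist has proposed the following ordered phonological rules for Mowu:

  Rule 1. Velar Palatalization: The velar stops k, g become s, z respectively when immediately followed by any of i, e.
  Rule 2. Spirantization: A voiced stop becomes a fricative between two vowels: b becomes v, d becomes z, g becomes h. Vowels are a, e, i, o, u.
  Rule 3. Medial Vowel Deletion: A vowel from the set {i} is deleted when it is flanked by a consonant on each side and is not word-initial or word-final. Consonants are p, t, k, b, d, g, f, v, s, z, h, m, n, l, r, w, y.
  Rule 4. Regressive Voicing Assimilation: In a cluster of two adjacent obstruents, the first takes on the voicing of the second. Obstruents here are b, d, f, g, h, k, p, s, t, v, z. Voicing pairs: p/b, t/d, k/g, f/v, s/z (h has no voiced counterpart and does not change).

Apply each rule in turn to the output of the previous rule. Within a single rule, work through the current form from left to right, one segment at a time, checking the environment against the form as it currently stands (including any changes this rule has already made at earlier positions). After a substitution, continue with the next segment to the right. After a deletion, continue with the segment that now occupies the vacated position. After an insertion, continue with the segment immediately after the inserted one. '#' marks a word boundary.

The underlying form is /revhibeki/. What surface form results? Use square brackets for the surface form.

Rule 1 Velar Palatalization: [revhibeki] → [revhibesi]
Rule 2 Spirantization: [revhibesi] → [revhivesi]
Rule 3 Medial Vowel Deletion: [revhivesi] → [revhvesi]
Rule 4 Regressive Voicing Assimilation: [revhvesi] → [refhvesi]

[refhvesi]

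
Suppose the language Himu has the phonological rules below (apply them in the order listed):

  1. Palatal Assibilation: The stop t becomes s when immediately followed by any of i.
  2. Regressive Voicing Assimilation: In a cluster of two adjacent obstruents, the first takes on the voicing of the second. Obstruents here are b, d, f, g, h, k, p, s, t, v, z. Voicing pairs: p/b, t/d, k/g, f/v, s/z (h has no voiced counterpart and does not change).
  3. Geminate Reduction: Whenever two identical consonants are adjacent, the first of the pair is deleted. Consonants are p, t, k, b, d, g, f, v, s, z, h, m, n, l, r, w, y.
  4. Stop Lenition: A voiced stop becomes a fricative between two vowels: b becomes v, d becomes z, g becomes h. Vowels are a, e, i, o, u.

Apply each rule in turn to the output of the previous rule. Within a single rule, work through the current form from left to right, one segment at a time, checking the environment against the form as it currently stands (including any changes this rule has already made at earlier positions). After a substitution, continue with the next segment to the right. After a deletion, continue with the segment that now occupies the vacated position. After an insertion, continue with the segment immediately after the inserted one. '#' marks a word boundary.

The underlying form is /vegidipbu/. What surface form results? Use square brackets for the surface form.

1 Palatal Assibilation: no change — [vegidipbu]
2 Regressive Voicing Assimilation: [vegidipbu] → [vegidibbu]
3 Geminate Reduction: [vegidibbu] → [vegidibu]
4 Stop Lenition: [vegidibu] → [vehizivu]

[vehizivu]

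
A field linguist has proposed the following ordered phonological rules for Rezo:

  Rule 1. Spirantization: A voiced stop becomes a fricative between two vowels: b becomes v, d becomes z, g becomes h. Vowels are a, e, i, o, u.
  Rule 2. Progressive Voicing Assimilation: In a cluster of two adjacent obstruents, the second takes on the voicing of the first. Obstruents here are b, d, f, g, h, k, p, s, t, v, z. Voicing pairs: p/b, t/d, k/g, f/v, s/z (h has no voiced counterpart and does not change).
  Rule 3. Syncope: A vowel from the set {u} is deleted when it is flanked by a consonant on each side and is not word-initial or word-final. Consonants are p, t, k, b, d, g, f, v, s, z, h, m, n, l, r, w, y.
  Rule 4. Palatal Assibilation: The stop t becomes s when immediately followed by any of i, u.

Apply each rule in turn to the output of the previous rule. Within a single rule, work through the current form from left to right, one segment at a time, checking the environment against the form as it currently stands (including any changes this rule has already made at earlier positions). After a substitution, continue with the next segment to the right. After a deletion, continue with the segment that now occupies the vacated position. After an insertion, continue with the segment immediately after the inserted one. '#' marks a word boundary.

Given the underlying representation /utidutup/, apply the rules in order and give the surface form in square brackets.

Rule 1 Spirantization: [utidutup] → [utizutup]
Rule 2 Progressive Voicing Assimilation: no change — [utizutup]
Rule 3 Syncope: [utizutup] → [utiztp]
Rule 4 Palatal Assibilation: [utiztp] → [usiztp]

[usiztp]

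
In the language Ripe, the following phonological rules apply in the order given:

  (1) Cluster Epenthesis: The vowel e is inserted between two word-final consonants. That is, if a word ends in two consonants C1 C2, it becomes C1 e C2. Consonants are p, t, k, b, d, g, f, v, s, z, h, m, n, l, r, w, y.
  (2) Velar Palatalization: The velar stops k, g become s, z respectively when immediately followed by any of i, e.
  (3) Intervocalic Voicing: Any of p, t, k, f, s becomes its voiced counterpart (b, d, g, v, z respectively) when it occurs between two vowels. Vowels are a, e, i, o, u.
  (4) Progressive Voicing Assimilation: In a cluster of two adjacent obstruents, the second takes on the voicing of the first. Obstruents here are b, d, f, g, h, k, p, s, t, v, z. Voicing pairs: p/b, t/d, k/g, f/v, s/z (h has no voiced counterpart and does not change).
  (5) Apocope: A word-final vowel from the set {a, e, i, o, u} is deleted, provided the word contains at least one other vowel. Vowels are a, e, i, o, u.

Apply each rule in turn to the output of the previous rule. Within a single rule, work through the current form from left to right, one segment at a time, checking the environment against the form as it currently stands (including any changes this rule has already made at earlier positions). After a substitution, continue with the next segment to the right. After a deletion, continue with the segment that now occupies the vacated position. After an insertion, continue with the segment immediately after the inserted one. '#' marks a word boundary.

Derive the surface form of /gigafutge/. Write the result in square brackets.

[zigavuts]

(1) Cluster Epenthesis: no change — [gigafutge]
(2) Velar Palatalization: [gigafutge] → [zigafutze]
(3) Intervocalic Voicing: [zigafutze] → [zigavutze]
(4) Progressive Voicing Assimilation: [zigavutze] → [zigavutse]
(5) Apocope: [zigavutse] → [zigavuts]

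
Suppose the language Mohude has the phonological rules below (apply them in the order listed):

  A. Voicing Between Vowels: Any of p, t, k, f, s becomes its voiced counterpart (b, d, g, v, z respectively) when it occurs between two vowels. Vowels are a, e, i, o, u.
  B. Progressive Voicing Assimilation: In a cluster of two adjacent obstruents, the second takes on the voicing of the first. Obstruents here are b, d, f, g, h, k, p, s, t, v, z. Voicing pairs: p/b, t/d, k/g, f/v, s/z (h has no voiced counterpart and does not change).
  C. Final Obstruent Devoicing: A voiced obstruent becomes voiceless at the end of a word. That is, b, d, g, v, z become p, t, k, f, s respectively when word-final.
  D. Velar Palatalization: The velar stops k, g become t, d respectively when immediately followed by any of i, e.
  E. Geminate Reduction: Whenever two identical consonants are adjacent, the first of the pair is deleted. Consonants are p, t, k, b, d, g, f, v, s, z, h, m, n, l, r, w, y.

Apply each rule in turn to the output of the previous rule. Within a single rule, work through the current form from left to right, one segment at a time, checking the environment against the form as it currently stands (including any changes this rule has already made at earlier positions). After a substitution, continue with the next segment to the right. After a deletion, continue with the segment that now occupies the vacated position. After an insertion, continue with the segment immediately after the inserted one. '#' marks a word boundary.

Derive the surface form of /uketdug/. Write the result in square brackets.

A Voicing Between Vowels: [uketdug] → [ugetdug]
B Progressive Voicing Assimilation: [ugetdug] → [ugettug]
C Final Obstruent Devoicing: [ugettug] → [ugettuk]
D Velar Palatalization: [ugettuk] → [udettuk]
E Geminate Reduction: [udettuk] → [udetuk]

[udetuk]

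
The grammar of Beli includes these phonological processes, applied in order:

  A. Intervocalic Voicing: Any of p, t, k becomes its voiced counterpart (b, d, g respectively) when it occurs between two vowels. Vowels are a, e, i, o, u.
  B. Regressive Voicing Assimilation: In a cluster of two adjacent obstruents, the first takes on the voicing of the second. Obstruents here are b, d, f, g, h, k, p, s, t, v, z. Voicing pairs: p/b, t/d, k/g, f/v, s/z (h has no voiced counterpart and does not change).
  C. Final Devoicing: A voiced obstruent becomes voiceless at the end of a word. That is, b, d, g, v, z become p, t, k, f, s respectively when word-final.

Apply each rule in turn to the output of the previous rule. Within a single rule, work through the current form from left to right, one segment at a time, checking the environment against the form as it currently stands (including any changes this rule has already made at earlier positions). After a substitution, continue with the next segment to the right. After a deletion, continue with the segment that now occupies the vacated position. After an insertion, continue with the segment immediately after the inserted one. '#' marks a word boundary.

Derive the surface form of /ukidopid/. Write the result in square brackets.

[ugidobit]

A Intervocalic Voicing: [ukidopid] → [ugidobid]
B Regressive Voicing Assimilation: no change — [ugidobid]
C Final Devoicing: [ugidobid] → [ugidobit]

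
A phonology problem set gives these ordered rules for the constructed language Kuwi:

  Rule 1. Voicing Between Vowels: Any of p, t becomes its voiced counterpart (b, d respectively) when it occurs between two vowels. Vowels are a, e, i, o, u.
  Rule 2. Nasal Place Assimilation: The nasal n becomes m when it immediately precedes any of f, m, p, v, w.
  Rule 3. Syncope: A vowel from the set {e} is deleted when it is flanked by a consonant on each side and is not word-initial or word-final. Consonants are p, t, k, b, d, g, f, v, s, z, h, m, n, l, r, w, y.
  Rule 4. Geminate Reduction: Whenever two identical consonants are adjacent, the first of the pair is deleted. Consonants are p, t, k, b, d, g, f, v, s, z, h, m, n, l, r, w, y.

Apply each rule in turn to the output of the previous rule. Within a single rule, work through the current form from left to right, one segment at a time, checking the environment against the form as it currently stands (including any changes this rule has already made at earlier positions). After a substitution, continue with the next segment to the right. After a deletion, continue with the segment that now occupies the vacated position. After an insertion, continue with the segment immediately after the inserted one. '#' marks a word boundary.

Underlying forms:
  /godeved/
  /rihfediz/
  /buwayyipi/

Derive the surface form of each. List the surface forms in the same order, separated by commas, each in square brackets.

[godvd], [rihfdiz], [buwayibi]

/godeved/:
  Rule 1 Voicing Between Vowels: no change — [godeved]
  Rule 2 Nasal Place Assimilation: no change — [godeved]
  Rule 3 Syncope: [godeved] → [godvd]
  Rule 4 Geminate Reduction: no change — [godvd]
/rihfediz/:
  Rule 1 Voicing Between Vowels: no change — [rihfediz]
  Rule 2 Nasal Place Assimilation: no change — [rihfediz]
  Rule 3 Syncope: [rihfediz] → [rihfdiz]
  Rule 4 Geminate Reduction: no change — [rihfdiz]
/buwayyipi/:
  Rule 1 Voicing Between Vowels: [buwayyipi] → [buwayyibi]
  Rule 2 Nasal Place Assimilation: no change — [buwayyibi]
  Rule 3 Syncope: no change — [buwayyibi]
  Rule 4 Geminate Reduction: [buwayyibi] → [buwayibi]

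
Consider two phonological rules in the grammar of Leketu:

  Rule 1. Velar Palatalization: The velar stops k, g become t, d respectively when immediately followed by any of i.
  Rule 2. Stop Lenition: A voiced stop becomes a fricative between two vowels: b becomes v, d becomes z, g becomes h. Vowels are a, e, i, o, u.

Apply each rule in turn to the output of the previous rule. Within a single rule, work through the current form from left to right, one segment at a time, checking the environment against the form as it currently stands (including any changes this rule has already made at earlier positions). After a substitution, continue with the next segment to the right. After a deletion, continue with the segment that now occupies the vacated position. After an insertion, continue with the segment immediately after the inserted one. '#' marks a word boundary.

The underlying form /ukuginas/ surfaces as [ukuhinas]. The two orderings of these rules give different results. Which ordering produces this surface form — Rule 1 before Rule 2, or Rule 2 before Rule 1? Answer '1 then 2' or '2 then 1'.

Order 1 then 2:
  1 Velar Palatalization: [ukuginas] → [ukudinas]
  2 Stop Lenition: [ukudinas] → [ukuzinas]
  result: [ukuzinas]
Order 2 then 1:
  2 Stop Lenition: [ukuginas] → [ukuhinas]
  1 Velar Palatalization: no change — [ukuhinas]
  result: [ukuhinas]

2 then 1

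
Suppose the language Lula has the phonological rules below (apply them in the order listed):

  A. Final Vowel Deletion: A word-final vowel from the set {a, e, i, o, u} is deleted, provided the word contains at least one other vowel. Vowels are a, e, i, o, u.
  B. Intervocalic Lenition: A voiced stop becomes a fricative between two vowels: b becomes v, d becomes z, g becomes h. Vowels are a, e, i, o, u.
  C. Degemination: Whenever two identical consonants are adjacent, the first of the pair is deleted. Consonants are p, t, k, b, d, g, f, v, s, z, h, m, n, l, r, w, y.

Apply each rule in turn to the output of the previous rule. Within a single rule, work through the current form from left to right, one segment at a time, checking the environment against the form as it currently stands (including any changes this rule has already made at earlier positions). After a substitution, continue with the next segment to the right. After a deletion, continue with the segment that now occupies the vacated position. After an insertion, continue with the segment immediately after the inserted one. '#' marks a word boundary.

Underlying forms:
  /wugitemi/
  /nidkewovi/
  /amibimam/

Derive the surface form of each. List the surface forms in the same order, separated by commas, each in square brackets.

[wuhitem], [nidkewov], [amivimam]

/wugitemi/:
  A Final Vowel Deletion: [wugitemi] → [wugitem]
  B Intervocalic Lenition: [wugitem] → [wuhitem]
  C Degemination: no change — [wuhitem]
/nidkewovi/:
  A Final Vowel Deletion: [nidkewovi] → [nidkewov]
  B Intervocalic Lenition: no change — [nidkewov]
  C Degemination: no change — [nidkewov]
/amibimam/:
  A Final Vowel Deletion: no change — [amibimam]
  B Intervocalic Lenition: [amibimam] → [amivimam]
  C Degemination: no change — [amivimam]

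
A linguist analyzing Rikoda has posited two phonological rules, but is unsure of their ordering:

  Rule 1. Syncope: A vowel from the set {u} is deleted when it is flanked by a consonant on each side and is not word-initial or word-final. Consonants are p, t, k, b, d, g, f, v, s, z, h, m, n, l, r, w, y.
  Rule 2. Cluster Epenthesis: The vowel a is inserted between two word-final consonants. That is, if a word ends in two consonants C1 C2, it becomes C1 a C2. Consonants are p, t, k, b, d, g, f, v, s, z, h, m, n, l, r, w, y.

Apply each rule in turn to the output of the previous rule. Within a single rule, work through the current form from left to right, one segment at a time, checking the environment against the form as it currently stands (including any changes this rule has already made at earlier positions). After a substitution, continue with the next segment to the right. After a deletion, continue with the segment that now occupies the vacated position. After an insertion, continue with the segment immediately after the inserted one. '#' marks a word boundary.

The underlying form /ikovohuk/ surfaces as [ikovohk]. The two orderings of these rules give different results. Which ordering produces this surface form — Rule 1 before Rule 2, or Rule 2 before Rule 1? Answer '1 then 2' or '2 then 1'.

Order 1 then 2:
  1 Syncope: [ikovohuk] → [ikovohk]
  2 Cluster Epenthesis: [ikovohk] → [ikovohak]
  result: [ikovohak]
Order 2 then 1:
  2 Cluster Epenthesis: no change — [ikovohuk]
  1 Syncope: [ikovohuk] → [ikovohk]
  result: [ikovohk]

2 then 1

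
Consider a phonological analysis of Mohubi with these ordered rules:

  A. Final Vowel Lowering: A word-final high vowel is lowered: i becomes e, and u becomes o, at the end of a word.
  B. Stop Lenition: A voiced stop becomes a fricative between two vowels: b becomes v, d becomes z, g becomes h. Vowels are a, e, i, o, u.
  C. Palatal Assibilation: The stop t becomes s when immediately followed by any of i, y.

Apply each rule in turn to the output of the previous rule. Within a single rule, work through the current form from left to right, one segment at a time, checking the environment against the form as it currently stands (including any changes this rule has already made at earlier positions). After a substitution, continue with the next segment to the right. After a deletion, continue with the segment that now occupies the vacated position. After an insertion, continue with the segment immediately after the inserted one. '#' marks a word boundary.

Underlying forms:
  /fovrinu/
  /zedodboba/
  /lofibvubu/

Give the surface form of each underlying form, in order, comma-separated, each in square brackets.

[fovrino], [zezodbova], [lofibvuvo]

/fovrinu/:
  A Final Vowel Lowering: [fovrinu] → [fovrino]
  B Stop Lenition: no change — [fovrino]
  C Palatal Assibilation: no change — [fovrino]
/zedodboba/:
  A Final Vowel Lowering: no change — [zedodboba]
  B Stop Lenition: [zedodboba] → [zezodbova]
  C Palatal Assibilation: no change — [zezodbova]
/lofibvubu/:
  A Final Vowel Lowering: [lofibvubu] → [lofibvubo]
  B Stop Lenition: [lofibvubo] → [lofibvuvo]
  C Palatal Assibilation: no change — [lofibvuvo]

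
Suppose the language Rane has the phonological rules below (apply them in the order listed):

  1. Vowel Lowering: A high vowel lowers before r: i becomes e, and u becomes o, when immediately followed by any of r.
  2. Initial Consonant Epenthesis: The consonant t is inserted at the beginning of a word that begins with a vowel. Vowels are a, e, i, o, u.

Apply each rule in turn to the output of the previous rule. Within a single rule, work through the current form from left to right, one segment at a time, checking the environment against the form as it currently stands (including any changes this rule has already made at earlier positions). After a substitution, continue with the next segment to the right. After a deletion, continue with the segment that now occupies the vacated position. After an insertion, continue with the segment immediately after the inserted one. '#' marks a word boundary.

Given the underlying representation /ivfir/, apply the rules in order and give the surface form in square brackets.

[tivfer]

1 Vowel Lowering: [ivfir] → [ivfer]
2 Initial Consonant Epenthesis: [ivfer] → [tivfer]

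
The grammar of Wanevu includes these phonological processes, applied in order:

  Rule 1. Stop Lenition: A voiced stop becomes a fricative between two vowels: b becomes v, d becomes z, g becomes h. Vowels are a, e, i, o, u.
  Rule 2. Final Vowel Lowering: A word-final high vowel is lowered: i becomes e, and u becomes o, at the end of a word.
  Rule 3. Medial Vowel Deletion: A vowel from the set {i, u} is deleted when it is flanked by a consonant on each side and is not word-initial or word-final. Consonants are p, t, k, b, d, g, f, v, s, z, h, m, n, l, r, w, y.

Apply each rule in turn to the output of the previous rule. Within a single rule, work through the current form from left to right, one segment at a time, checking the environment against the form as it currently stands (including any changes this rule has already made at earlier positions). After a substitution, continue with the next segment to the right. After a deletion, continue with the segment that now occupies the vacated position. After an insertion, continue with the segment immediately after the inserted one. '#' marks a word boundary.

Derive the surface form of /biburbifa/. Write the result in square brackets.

Rule 1 Stop Lenition: [biburbifa] → [bivurbifa]
Rule 2 Final Vowel Lowering: no change — [bivurbifa]
Rule 3 Medial Vowel Deletion: [bivurbifa] → [bvrbfa]

[bvrbfa]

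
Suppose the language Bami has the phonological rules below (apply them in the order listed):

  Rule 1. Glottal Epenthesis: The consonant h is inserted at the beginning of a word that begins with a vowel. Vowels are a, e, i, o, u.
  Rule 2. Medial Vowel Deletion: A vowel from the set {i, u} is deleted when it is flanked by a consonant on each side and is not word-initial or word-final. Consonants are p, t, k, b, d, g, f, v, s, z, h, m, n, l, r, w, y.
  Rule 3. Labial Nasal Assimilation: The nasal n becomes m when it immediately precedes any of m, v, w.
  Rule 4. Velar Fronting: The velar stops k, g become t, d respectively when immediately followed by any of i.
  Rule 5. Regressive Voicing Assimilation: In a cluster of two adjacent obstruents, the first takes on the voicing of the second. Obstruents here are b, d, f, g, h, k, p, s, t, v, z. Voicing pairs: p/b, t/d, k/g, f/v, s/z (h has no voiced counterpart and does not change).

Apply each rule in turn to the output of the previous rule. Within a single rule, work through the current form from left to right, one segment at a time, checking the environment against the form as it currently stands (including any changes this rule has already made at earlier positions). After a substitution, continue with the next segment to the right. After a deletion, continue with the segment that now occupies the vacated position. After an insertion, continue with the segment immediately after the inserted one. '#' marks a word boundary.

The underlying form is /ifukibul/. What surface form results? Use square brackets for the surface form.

Rule 1 Glottal Epenthesis: [ifukibul] → [hifukibul]
Rule 2 Medial Vowel Deletion: [hifukibul] → [hfkbl]
Rule 3 Labial Nasal Assimilation: no change — [hfkbl]
Rule 4 Velar Fronting: no change — [hfkbl]
Rule 5 Regressive Voicing Assimilation: [hfkbl] → [hfgbl]

[hfgbl]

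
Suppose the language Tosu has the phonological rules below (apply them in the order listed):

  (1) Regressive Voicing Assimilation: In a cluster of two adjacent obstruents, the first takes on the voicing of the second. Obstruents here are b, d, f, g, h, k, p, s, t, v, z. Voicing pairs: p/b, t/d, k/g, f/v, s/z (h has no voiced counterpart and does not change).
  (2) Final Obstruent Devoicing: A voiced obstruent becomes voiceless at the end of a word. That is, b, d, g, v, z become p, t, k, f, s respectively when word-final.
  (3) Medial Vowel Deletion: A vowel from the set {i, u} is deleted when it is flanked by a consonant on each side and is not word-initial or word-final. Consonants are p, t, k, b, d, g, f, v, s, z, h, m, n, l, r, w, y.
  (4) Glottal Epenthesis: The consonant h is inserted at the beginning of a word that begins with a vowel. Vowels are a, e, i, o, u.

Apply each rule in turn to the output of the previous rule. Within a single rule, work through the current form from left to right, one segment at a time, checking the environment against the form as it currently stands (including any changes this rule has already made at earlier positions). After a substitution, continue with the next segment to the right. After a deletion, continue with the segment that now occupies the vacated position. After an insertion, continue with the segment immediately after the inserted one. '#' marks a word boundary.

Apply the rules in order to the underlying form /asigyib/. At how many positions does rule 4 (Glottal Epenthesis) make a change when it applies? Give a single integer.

1

(1) Regressive Voicing Assimilation: no change — [asigyib]
(2) Final Obstruent Devoicing: [asigyib] → [asigyip]
(3) Medial Vowel Deletion: [asigyip] → [asgyp]
(4) Glottal Epenthesis: [asgyp] → [hasgyp]
Rule 4 changed 1 position(s).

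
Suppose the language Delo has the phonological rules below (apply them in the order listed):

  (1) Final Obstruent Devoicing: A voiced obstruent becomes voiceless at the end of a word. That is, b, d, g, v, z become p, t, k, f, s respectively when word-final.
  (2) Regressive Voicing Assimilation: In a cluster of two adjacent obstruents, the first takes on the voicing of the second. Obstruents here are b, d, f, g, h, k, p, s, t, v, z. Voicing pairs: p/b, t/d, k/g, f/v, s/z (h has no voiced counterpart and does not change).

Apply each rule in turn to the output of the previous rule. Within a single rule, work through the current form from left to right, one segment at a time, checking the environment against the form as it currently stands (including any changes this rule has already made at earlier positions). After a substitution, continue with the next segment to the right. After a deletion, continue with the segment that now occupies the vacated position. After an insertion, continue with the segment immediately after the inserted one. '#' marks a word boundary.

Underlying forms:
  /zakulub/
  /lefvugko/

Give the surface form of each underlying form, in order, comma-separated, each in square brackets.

[zakulup], [levvukko]

/zakulub/:
  (1) Final Obstruent Devoicing: [zakulub] → [zakulup]
  (2) Regressive Voicing Assimilation: no change — [zakulup]
/lefvugko/:
  (1) Final Obstruent Devoicing: no change — [lefvugko]
  (2) Regressive Voicing Assimilation: [lefvugko] → [levvukko]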